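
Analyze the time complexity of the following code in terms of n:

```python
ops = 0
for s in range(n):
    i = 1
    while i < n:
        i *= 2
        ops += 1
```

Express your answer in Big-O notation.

Each loop level contributes: n × log n. Multiplying the contributions gives O(n log n).

Answer: O(n log n)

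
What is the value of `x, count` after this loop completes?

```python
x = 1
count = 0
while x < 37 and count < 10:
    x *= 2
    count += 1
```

Double until >= 37 or 10 iterations
`x, count` takes the values: (1, 0) → (2, 0) → (2, 1) → (4, 1) → (4, 2) → (8, 2) → (8, 3) → (16, 3) → (16, 4) → (32, 4) → (32, 5) → (64, 5) → (64, 6)

Answer: 64, 6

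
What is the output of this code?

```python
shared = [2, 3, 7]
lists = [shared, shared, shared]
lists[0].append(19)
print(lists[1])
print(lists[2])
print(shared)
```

Key concept: list of same reference.
Step by step:
`shared = [2, 3, 7]` → shared = [2, 3, 7]
`lists = [shared, shared, shared]` → lists = [[2, 3, 7], [2, 3, 7], [2, 3, 7]]
`lists[0].append(19)` → shared = [2, 3, 7, 19]; lists = [[2, 3, 7, 19], [2, 3, 7, 19], [2, 3, 7, 19]]
`print(lists[1])` → prints [2, 3, 7, 19]
`print(lists[2])` → prints [2, 3, 7, 19]
`print(shared)` → prints [2, 3, 7, 19]

Answer:
[2, 3, 7, 19]
[2, 3, 7, 19]
[2, 3, 7, 19]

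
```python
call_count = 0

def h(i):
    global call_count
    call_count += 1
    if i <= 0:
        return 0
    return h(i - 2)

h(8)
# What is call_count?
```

Linear recursion stepping by 2: 5 calls from i=8 down to ≤0.

Answer: 5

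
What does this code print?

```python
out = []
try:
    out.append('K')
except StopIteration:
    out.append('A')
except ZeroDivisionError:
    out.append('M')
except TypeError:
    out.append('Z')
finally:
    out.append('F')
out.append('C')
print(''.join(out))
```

Execution trace: 'K' (try body, no exception) → 'F' (finally) → 'C' (after the try/except). Output: KFC

Answer: KFC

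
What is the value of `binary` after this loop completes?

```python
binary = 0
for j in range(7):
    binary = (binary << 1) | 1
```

Build 7 consecutive 1-bits: 0b1111111
`binary` takes the values: 0 → 1 → 3 → 7 → 15 → 31 → 63 → 127

Answer: 127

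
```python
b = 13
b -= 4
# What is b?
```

Trace:
`b = 13` → b = 13
`b -= 4` → b = 9
So b = 9

Answer: 9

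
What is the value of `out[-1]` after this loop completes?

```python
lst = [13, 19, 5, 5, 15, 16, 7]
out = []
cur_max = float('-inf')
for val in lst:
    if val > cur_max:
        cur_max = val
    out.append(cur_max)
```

Running max ends at 19
`out` takes the values: [] → [13] → [13, 19] → [13, 19, 19] → [13, 19, 19, 19] → [13, 19, 19, 19, 19] → [13, 19, 19, 19, 19, 19] → [13, 19, 19, 19, 19, 19, 19]
So `out[-1]` = 19

Answer: 19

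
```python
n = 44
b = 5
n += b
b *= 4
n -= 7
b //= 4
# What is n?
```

Trace:
`n = 44` → n = 44
`b = 5` → b = 5
`n += b` → n = 49
`b *= 4` → b = 20
`n -= 7` → n = 42
`b //= 4` → b = 5
So n = 42

Answer: 42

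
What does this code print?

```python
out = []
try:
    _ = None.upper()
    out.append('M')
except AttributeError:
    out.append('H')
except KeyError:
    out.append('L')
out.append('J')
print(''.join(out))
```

Execution trace: 'H' (except AttributeError) → 'J' (after the try/except). Output: HJ

Answer: HJ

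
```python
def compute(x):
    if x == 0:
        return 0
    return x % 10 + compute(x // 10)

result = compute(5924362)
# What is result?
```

Sum of digits of 5924362: 2 + 6 + 3 + 4 + 2 + 9 + 5 = 31

Answer: 31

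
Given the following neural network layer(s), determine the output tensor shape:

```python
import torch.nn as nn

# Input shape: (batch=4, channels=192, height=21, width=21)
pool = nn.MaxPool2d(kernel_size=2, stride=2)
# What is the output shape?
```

Input: (4, 192, 21, 21) -> Output: (4, 192, 10, 10)

Answer: (4, 192, 10, 10)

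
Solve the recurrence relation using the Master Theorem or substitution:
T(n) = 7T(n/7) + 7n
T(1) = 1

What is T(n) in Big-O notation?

By Master Theorem: a=7, b=7, f(n)=7n. Since log_7(7) = 1 and f(n) = Θ(n^1), Case 2 applies. T(n) = O(n log n).

Answer: O(n log n)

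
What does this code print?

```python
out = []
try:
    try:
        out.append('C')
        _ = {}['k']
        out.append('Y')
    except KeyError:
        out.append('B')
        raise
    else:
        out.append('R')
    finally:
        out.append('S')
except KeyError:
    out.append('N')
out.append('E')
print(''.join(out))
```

Execution trace: 'C' (try body) → 'B' (except KeyError) → 'S' (finally) → 'N' (outer except KeyError) → 'E' (after the try/except). Output: CBSNE

Answer: CBSNE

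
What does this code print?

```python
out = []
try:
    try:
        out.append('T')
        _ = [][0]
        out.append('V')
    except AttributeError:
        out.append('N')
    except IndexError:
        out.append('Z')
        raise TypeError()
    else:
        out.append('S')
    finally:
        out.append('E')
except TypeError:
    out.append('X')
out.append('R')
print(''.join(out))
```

Execution trace: 'T' (inner try body) → 'Z' (inner except IndexError) → 'E' (inner finally) → 'X' (outer except TypeError) → 'R' (after the try/except). Output: TZEXR

Answer: TZEXR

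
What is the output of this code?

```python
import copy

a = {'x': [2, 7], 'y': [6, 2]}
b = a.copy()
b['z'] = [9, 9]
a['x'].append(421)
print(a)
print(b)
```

Key concept: shallow copy of dict with mutable values.
Step by step:
`a = {'x': [2, 7], 'y': [6, 2]}` → a = {'x': [2, 7], 'y': [6, 2]}
`b = a.copy()` → b = {'x': [2, 7], 'y': [6, 2]}
`b['z'] = [9, 9]` → b = {'x': [2, 7], 'y': [6, 2], 'z': [9, 9]}
`a['x'].append(421)` → a = {'x': [2, 7, 421], 'y': [6, 2]}; b = {'x': [2, 7, 421], 'y': [6, 2], 'z': [9, 9]}
`print(a)` → prints {'x': [2, 7, 421], 'y': [6, 2]}
`print(b)` → prints {'x': [2, 7, 421], 'y': [6, 2], 'z': [9, 9]}

Answer:
{'x': [2, 7, 421], 'y': [6, 2]}
{'x': [2, 7, 421], 'y': [6, 2], 'z': [9, 9]}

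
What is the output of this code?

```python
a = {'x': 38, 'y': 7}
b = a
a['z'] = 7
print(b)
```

Key concept: dict aliasing.
Step by step:
`a = {'x': 38, 'y': 7}` → a = {'x': 38, 'y': 7}
`b = a` → b = {'x': 38, 'y': 7} (same object as a)
`a['z'] = 7` → a = {'x': 38, 'y': 7, 'z': 7} (same object as b); b = {'x': 38, 'y': 7, 'z': 7} (same object as a)
`print(b)` → prints {'x': 38, 'y': 7, 'z': 7}

Answer: {'x': 38, 'y': 7, 'z': 7}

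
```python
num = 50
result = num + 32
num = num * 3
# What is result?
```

Trace:
`num = 50` → num = 50
`result = num + 32` → result = 82
`num = num * 3` → num = 150
So result = 82

Answer: 82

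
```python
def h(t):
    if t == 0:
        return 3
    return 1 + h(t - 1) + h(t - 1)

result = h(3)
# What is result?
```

h(t) = 1 + 2·h(t-1), h(0)=3. Closed form: (3+1)·2^3 - 1 = 31.

Answer: 31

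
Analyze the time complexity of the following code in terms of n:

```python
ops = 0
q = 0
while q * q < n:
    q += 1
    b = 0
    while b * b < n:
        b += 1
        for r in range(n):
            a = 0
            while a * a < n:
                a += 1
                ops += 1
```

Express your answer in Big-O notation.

Each loop level contributes: √n × √n × n × √n. Multiplying the contributions gives O(n^2√n).

Answer: O(n^2√n)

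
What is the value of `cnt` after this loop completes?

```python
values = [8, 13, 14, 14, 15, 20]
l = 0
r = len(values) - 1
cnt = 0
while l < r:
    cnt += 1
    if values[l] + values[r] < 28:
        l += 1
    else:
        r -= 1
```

Steps to find pair summing to 28
`cnt` takes the values: 0 → 1 → 2 → 3 → 4 → 5

Answer: 5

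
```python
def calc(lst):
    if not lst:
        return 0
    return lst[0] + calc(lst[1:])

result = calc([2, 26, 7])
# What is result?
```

2 + 26 + 7 + 0 = 35

Answer: 35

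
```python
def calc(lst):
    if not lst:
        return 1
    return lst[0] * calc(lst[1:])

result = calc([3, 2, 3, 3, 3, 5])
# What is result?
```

Product over [3, 2, 3, 3, 3, 5] = 3 * 2 * 3 * 3 * 3 * 5 = 810

Answer: 810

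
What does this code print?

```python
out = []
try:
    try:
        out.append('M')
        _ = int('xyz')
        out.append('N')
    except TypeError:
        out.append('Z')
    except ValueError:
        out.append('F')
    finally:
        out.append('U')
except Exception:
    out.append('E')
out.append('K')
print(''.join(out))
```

Execution trace: 'M' (inner try body) → 'F' (inner except ValueError) → 'U' (inner finally) → 'K' (after the try/except). Output: MFUK

Answer: MFUK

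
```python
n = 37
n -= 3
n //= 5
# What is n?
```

Trace:
`n = 37` → n = 37
`n -= 3` → n = 34
`n //= 5` → n = 6
So n = 6

Answer: 6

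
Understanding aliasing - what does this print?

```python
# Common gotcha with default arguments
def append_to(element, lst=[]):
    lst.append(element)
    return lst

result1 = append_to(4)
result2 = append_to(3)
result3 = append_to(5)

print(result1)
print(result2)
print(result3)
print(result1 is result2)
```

Key concept: mutable default argument gotcha.
Step by step:
`result1 = append_to(4)` → result1 = [4]
`result2 = append_to(3)` → result1 = [4, 3] (same object as result2); result2 = [4, 3] (same object as result1)
`result3 = append_to(5)` → result1 = [4, 3, 5] (same object as result2, result3); result2 = [4, 3, 5] (same object as result1, result3); result3 = [4, 3, 5] (same object as result1, result2)
`print(result1)` → prints [4, 3, 5]
`print(result2)` → prints [4, 3, 5]
`print(result3)` → prints [4, 3, 5]
`print(result1 is result2)` → prints True

Answer:
[4, 3, 5]
[4, 3, 5]
[4, 3, 5]
True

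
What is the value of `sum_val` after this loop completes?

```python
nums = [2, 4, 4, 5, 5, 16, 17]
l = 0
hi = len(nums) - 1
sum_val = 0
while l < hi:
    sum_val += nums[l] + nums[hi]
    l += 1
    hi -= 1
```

Sum of pairs from ends
`sum_val` takes the values: 0 → 19 → 39 → 48

Answer: 48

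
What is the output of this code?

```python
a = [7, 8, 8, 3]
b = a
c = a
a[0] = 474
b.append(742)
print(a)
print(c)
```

Key concept: multiple aliases.
Step by step:
`a = [7, 8, 8, 3]` → a = [7, 8, 8, 3]
`b = a` → b = [7, 8, 8, 3] (same object as a)
`c = a` → c = [7, 8, 8, 3] (same object as a, b)
`a[0] = 474` → a = [474, 8, 8, 3] (same object as b, c); b = [474, 8, 8, 3] (same object as a, c); c = [474, 8, 8, 3] (same object as a, b)
`b.append(742)` → a = [474, 8, 8, 3, 742] (same object as b, c); b = [474, 8, 8, 3, 742] (same object as a, c); c = [474, 8, 8, 3, 742] (same object as a, b)
`print(a)` → prints [474, 8, 8, 3, 742]
`print(c)` → prints [474, 8, 8, 3, 742]

Answer:
[474, 8, 8, 3, 742]
[474, 8, 8, 3, 742]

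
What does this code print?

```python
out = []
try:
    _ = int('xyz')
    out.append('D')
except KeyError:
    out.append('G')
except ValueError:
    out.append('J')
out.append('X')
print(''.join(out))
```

Execution trace: 'J' (except ValueError) → 'X' (after the try/except). Output: JX

Answer: JX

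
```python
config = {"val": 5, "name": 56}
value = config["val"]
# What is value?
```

Trace:
`config = {"val": 5, "name": 56}` → config = {'val': 5, 'name': 56}
`value = config["val"]` → value = 5
So value = 5

Answer: 5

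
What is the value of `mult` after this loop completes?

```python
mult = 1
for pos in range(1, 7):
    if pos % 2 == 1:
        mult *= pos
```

Product of odd numbers 1 to 6
`mult` takes the values: 1 → 3 → 15

Answer: 15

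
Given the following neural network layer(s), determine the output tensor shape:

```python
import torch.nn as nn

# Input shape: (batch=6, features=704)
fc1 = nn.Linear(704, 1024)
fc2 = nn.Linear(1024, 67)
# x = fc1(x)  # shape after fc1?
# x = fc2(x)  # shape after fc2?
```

Input: (6, 704) -> after fc1: (6, 1024) -> Output: (6, 67)

Answer: (6, 67)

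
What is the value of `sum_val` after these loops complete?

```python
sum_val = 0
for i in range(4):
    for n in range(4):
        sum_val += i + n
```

Sum of all i+n for i,n in 4x4
`sum_val` takes the values: 0 → 1 → 3 → 6 → 7 → 9 → 12 → 16 → 18 → 21 → 25 → 30 → 33 → 37 → 42 → 48

Answer: 48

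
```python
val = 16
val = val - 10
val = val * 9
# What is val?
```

Trace:
`val = 16` → val = 16
`val = val - 10` → val = 6
`val = val * 9` → val = 54
So val = 54

Answer: 54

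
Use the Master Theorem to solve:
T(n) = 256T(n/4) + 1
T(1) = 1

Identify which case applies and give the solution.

a=256, b=4, f(n)=1. log_4(256) = 4. Since c=0 < 4, Case 1 applies: T(n) = Θ(n^log_b(a)) = O(n^4).

Answer: O(n^4) - Case 1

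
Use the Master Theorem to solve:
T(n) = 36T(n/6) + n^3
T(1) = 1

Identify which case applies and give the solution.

a=36, b=6, f(n)=n^3. log_6(36) = 2. Since c=3 > 2 and the regularity condition holds (36(n/6)^3 = (36/6^3)n^3 with 36/6^3 < 1), Case 3 applies: T(n) = Θ(f(n)) = O(n^3).

Answer: O(n^3) - Case 3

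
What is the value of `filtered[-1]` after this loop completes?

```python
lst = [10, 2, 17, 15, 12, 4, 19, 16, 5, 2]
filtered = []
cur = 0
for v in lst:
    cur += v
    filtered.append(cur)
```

Cumulative sum ends at 102
`filtered` takes the values: [] → [10] → [10, 12] → [10, 12, 29] → [10, 12, 29, 44] → [10, 12, 29, 44, 56] → [10, 12, 29, 44, 56, 60] → [10, 12, 29, 44, 56, 60, 79] → [10, 12, 29, 44, 56, 60, 79, 95] → [10, 12, 29, 44, 56, 60, 79, 95, 100] → [10, 12, 29, 44, 56, 60, 79, 95, 100, 102]
So `filtered[-1]` = 102

Answer: 102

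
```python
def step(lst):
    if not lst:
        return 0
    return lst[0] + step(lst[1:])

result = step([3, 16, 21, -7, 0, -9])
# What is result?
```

3 + 16 + 21 + (-7) + 0 + (-9) + 0 = 24

Answer: 24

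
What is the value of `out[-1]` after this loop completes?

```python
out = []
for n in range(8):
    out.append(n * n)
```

Last element of squares 0 to 7
`out` takes the values: [] → [0] → [0, 1] → [0, 1, 4] → [0, 1, 4, 9] → [0, 1, 4, 9, 16] → [0, 1, 4, 9, 16, 25] → [0, 1, 4, 9, 16, 25, 36] → [0, 1, 4, 9, 16, 25, 36, 49]
So `out[-1]` = 49

Answer: 49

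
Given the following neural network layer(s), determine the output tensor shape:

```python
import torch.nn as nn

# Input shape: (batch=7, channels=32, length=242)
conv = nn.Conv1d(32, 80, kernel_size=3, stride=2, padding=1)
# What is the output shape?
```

Input: (7, 32, 242) -> Output: (7, 80, 121)

Answer: (7, 80, 121)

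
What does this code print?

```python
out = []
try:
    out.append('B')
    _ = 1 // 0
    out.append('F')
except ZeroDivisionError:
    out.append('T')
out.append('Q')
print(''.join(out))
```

Execution trace: 'B' (try body) → 'T' (except ZeroDivisionError) → 'Q' (after the try/except). Output: BTQ

Answer: BTQ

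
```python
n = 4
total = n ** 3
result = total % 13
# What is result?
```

Trace:
`n = 4` → n = 4
`total = n ** 3` → total = 64
`result = total % 13` → result = 12
So result = 12

Answer: 12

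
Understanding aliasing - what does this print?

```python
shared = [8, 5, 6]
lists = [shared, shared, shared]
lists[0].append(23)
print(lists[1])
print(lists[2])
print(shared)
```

Key concept: list of same reference.
Step by step:
`shared = [8, 5, 6]` → shared = [8, 5, 6]
`lists = [shared, shared, shared]` → lists = [[8, 5, 6], [8, 5, 6], [8, 5, 6]]
`lists[0].append(23)` → shared = [8, 5, 6, 23]; lists = [[8, 5, 6, 23], [8, 5, 6, 23], [8, 5, 6, 23]]
`print(lists[1])` → prints [8, 5, 6, 23]
`print(lists[2])` → prints [8, 5, 6, 23]
`print(shared)` → prints [8, 5, 6, 23]

Answer:
[8, 5, 6, 23]
[8, 5, 6, 23]
[8, 5, 6, 23]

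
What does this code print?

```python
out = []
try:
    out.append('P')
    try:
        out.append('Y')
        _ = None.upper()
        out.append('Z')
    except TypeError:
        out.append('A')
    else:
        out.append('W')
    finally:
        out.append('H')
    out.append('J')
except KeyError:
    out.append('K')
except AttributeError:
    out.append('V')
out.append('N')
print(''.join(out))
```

Execution trace: 'P' (try body) → 'Y' (inner try body) → 'H' (inner finally) → 'V' (except AttributeError) → 'N' (after the try/except). Output: PYHVN

Answer: PYHVN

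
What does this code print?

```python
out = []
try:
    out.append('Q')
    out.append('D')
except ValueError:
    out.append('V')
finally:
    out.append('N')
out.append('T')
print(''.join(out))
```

Execution trace: 'Q' (try body) → 'D' (try body, no exception) → 'N' (finally) → 'T' (after the try/except). Output: QDNT

Answer: QDNT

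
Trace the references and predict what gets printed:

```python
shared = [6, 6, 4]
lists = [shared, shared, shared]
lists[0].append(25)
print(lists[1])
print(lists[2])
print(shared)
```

Key concept: list of same reference.
Step by step:
`shared = [6, 6, 4]` → shared = [6, 6, 4]
`lists = [shared, shared, shared]` → lists = [[6, 6, 4], [6, 6, 4], [6, 6, 4]]
`lists[0].append(25)` → shared = [6, 6, 4, 25]; lists = [[6, 6, 4, 25], [6, 6, 4, 25], [6, 6, 4, 25]]
`print(lists[1])` → prints [6, 6, 4, 25]
`print(lists[2])` → prints [6, 6, 4, 25]
`print(shared)` → prints [6, 6, 4, 25]

Answer:
[6, 6, 4, 25]
[6, 6, 4, 25]
[6, 6, 4, 25]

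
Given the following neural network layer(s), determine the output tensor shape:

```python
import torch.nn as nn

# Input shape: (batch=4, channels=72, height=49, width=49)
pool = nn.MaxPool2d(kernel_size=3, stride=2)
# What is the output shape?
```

Input: (4, 72, 49, 49) -> Output: (4, 72, 24, 24)

Answer: (4, 72, 24, 24)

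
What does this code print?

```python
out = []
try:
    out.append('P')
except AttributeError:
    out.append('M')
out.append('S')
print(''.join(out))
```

Execution trace: 'P' (try body, no exception) → 'S' (after the try/except). Output: PS

Answer: PS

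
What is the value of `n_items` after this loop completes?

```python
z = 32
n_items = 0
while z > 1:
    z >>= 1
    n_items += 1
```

Count right shifts until 1
`n_items` takes the values: 0 → 1 → 2 → 3 → 4 → 5

Answer: 5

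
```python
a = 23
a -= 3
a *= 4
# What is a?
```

Trace:
`a = 23` → a = 23
`a -= 3` → a = 20
`a *= 4` → a = 80
So a = 80

Answer: 80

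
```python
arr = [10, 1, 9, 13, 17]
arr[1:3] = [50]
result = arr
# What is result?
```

Trace:
`arr = [10, 1, 9, 13, 17]` → arr = [10, 1, 9, 13, 17]
`arr[1:3] = [50]` → arr = [10, 50, 13, 17]
`result = arr` → result = [10, 50, 13, 17]
So result = [10, 50, 13, 17]

Answer: [10, 50, 13, 17]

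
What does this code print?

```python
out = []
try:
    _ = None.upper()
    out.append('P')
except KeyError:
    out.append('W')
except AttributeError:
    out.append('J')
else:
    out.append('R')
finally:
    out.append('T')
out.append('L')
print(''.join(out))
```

Execution trace: 'J' (except AttributeError) → 'T' (finally) → 'L' (after the try/except). Output: JTL

Answer: JTL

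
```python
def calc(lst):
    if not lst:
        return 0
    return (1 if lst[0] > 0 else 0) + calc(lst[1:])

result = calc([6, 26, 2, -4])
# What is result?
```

Count of positive elements in [6, 26, 2, -4] = 3

Answer: 3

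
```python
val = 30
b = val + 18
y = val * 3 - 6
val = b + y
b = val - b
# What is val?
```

Trace:
`val = 30` → val = 30
`b = val + 18` → b = 48
`y = val * 3 - 6` → y = 84
`val = b + y` → val = 132
`b = val - b` → b = 84
So val = 132

Answer: 132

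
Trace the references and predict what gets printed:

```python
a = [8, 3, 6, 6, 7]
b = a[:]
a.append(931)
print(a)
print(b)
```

Key concept: slice [:] creates copy.
Step by step:
`a = [8, 3, 6, 6, 7]` → a = [8, 3, 6, 6, 7]
`b = a[:]` → b = [8, 3, 6, 6, 7]
`a.append(931)` → a = [8, 3, 6, 6, 7, 931]
`print(a)` → prints [8, 3, 6, 6, 7, 931]
`print(b)` → prints [8, 3, 6, 6, 7]

Answer:
[8, 3, 6, 6, 7, 931]
[8, 3, 6, 6, 7]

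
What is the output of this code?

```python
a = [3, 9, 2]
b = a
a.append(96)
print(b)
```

Key concept: basic list aliasing.
Step by step:
`a = [3, 9, 2]` → a = [3, 9, 2]
`b = a` → b = [3, 9, 2] (same object as a)
`a.append(96)` → a = [3, 9, 2, 96] (same object as b); b = [3, 9, 2, 96] (same object as a)
`print(b)` → prints [3, 9, 2, 96]

Answer: [3, 9, 2, 96]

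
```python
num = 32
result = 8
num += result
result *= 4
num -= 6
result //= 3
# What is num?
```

Trace:
`num = 32` → num = 32
`result = 8` → result = 8
`num += result` → num = 40
`result *= 4` → result = 32
`num -= 6` → num = 34
`result //= 3` → result = 10
So num = 34

Answer: 34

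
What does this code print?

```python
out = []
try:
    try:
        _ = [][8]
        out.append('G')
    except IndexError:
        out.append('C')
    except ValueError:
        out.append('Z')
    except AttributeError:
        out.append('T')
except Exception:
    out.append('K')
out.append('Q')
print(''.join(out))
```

Execution trace: 'C' (inner except IndexError) → 'Q' (after the try/except). Output: CQ

Answer: CQ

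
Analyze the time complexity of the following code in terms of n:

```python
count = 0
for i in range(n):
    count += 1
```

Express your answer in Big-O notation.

Each loop level contributes: n. Multiplying the contributions gives O(n).

Answer: O(n)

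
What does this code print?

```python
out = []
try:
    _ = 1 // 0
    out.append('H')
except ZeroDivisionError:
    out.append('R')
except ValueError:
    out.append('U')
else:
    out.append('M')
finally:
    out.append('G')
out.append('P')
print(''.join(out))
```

Execution trace: 'R' (except ZeroDivisionError) → 'G' (finally) → 'P' (after the try/except). Output: RGP

Answer: RGP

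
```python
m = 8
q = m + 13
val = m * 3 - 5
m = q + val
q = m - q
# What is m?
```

Trace:
`m = 8` → m = 8
`q = m + 13` → q = 21
`val = m * 3 - 5` → val = 19
`m = q + val` → m = 40
`q = m - q` → q = 19
So m = 40

Answer: 40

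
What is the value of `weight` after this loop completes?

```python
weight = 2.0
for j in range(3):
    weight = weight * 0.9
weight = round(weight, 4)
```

Exponential decay: 2.0 * 0.9^3
`weight` takes the values: 2.0 → 1.8 → 1.62 → 1.458

Answer: 1.458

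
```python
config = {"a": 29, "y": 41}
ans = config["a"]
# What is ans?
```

Trace:
`config = {"a": 29, "y": 41}` → config = {'a': 29, 'y': 41}
`ans = config["a"]` → ans = 29
So ans = 29

Answer: 29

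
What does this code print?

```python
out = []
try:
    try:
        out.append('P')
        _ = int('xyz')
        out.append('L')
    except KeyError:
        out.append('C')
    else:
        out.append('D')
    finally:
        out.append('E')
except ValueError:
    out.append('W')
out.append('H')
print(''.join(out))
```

Execution trace: 'P' (try body) → 'E' (finally) → 'W' (outer except ValueError) → 'H' (after the try/except). Output: PEWH

Answer: PEWH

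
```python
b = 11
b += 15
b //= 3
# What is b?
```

Trace:
`b = 11` → b = 11
`b += 15` → b = 26
`b //= 3` → b = 8
So b = 8

Answer: 8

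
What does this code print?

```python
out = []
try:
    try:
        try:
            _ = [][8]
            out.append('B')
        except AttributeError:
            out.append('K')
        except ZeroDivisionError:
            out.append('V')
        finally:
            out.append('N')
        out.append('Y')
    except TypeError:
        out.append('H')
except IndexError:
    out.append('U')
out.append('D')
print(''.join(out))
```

Execution trace: 'N' (inner finally) → 'U' (outer except IndexError) → 'D' (after the try/except). Output: NUD

Answer: NUD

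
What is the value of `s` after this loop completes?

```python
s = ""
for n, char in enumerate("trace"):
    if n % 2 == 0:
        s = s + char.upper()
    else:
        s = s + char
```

Uppercase even positions in 'trace'
`s` takes the values: "" → "T" → "Tr" → "TrA" → "TrAc" → "TrAcE"

Answer: "TrAcE"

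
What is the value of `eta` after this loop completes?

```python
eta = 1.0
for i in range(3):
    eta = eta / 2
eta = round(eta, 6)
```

Halving LR 3 times: 1 / 2^3
`eta` takes the values: 1.0 → 0.5 → 0.25 → 0.125

Answer: 0.125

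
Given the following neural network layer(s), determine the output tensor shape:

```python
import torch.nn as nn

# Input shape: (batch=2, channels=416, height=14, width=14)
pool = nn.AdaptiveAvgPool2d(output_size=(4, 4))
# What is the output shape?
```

Input: (2, 416, 14, 14) -> Output: (2, 416, 4, 4)

Answer: (2, 416, 4, 4)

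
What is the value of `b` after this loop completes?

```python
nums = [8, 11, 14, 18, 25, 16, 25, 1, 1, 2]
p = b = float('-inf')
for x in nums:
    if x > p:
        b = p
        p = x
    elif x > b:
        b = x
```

Second largest (with repeats) in [8, 11, 14, 18, 25, 16, 25, 1, 1, 2]
`b` takes the values: -inf → 8 → 11 → 14 → 18 → 25

Answer: 25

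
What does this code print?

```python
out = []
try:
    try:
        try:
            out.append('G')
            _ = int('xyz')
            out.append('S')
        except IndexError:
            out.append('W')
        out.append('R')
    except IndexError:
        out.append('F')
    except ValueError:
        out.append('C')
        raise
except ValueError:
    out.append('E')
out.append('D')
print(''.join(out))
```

Execution trace: 'G' (inner try body) → 'C' (except ValueError) → 'E' (outer except ValueError) → 'D' (after the try/except). Output: GCED

Answer: GCED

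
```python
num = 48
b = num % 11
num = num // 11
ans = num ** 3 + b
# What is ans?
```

Trace:
`num = 48` → num = 48
`b = num % 11` → b = 4
`num = num // 11` → num = 4
`ans = num ** 3 + b` → ans = 68
So ans = 68

Answer: 68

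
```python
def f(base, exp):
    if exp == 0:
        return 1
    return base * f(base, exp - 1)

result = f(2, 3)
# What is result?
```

f(2, 3) = 2 * 2 * 2 = 8

Answer: 8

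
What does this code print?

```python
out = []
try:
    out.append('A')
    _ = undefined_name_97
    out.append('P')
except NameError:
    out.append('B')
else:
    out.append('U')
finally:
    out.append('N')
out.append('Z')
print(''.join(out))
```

Execution trace: 'A' (try body) → 'B' (except NameError) → 'N' (finally) → 'Z' (after the try/except). Output: ABNZ

Answer: ABNZ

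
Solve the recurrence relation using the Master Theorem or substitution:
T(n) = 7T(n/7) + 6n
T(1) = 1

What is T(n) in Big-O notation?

By Master Theorem: a=7, b=7, f(n)=6n. Since log_7(7) = 1 and f(n) = Θ(n^1), Case 2 applies. T(n) = O(n log n).

Answer: O(n log n)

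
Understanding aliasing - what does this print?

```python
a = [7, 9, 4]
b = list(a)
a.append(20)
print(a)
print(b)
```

Key concept: list() constructor creates copy.
Step by step:
`a = [7, 9, 4]` → a = [7, 9, 4]
`b = list(a)` → b = [7, 9, 4]
`a.append(20)` → a = [7, 9, 4, 20]
`print(a)` → prints [7, 9, 4, 20]
`print(b)` → prints [7, 9, 4]

Answer:
[7, 9, 4, 20]
[7, 9, 4]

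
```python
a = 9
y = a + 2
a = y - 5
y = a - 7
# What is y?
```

Trace:
`a = 9` → a = 9
`y = a + 2` → y = 11
`a = y - 5` → a = 6
`y = a - 7` → y = -1
So y = -1

Answer: -1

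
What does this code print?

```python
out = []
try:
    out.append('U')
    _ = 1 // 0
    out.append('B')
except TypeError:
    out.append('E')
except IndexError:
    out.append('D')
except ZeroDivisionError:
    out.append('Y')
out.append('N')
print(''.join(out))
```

Execution trace: 'U' (try body) → 'Y' (except ZeroDivisionError) → 'N' (after the try/except). Output: UYN

Answer: UYN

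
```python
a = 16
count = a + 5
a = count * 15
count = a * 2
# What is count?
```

Trace:
`a = 16` → a = 16
`count = a + 5` → count = 21
`a = count * 15` → a = 315
`count = a * 2` → count = 630
So count = 630

Answer: 630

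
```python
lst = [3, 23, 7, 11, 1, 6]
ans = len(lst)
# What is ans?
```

Trace:
`lst = [3, 23, 7, 11, 1, 6]` → lst = [3, 23, 7, 11, 1, 6]
`ans = len(lst)` → ans = 6
So ans = 6

Answer: 6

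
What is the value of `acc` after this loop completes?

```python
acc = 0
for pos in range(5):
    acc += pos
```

Sum of 0 to 4 = 10
`acc` takes the values: 0 → 1 → 3 → 6 → 10

Answer: 10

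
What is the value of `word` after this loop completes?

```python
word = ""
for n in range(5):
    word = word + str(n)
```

Concatenate digits 0 to 4
`word` takes the values: "" → "0" → "01" → "012" → "0123" → "01234"

Answer: "01234"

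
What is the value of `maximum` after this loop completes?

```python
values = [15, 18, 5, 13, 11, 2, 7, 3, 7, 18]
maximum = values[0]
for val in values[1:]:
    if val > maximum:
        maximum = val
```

Maximum of [15, 18, 5, 13, 11, 2, 7, 3, 7, 18]
`maximum` takes the values: 15 → 18

Answer: 18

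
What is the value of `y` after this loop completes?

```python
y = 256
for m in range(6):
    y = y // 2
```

Halve 6 times: 256 // 2^6 = 4
`y` takes the values: 256 → 128 → 64 → 32 → 16 → 8 → 4

Answer: 4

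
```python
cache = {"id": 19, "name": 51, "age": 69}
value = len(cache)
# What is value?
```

Trace:
`cache = {"id": 19, "name": 51, "age": 69}` → cache = {'id': 19, 'name': 51, 'age': 69}
`value = len(cache)` → value = 3
So value = 3

Answer: 3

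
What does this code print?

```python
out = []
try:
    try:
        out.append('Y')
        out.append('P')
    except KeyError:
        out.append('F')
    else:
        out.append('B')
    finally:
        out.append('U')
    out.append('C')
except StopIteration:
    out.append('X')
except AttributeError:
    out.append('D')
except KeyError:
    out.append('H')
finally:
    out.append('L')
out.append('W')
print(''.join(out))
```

Execution trace: 'Y' (inner try body) → 'P' (inner try body, no exception) → 'B' (inner else) → 'U' (inner finally) → 'C' (try body, no exception) → 'L' (finally) → 'W' (after the try/except). Output: YPBUCLW

Answer: YPBUCLW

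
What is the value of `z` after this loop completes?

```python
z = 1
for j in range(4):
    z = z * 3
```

Multiply by 3, 4 times: 1 * 3^4 = 81
`z` takes the values: 1 → 3 → 9 → 27 → 81

Answer: 81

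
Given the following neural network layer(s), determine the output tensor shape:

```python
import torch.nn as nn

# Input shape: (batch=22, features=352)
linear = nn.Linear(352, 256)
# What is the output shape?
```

Input: (22, 352) -> Output: (22, 256)

Answer: (22, 256)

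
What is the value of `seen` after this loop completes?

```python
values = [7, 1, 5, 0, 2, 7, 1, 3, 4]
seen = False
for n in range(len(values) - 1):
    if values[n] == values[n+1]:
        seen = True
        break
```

Check consecutive duplicates in [7, 1, 5, 0, 2, 7, 1, 3, 4]
`seen` takes the values: False

Answer: False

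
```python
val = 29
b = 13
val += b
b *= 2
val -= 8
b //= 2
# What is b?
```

Trace:
`val = 29` → val = 29
`b = 13` → b = 13
`val += b` → val = 42
`b *= 2` → b = 26
`val -= 8` → val = 34
`b //= 2` → b = 13
So b = 13

Answer: 13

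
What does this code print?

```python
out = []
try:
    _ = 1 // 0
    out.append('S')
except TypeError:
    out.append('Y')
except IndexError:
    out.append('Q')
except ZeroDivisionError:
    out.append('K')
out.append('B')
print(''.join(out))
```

Execution trace: 'K' (except ZeroDivisionError) → 'B' (after the try/except). Output: KB

Answer: KB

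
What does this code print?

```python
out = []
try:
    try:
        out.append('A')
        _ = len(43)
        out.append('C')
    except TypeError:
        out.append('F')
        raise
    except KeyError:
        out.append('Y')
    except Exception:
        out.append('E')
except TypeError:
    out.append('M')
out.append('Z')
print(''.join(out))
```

Execution trace: 'A' (inner try body) → 'F' (inner except TypeError) → 'M' (outer except TypeError) → 'Z' (after the try/except). Output: AFMZ

Answer: AFMZ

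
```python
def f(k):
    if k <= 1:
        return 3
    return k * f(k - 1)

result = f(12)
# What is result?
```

f(12) = 12 * 11 * 10 * 9 * 8 * 7 * 6 * 5 * 4 * 3 * 2 * 3 = 1437004800

Answer: 1437004800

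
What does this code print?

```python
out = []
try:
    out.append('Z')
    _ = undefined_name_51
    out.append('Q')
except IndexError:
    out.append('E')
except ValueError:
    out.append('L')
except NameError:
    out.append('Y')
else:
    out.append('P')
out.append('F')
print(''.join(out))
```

Execution trace: 'Z' (try body) → 'Y' (except NameError) → 'F' (after the try/except). Output: ZYF

Answer: ZYF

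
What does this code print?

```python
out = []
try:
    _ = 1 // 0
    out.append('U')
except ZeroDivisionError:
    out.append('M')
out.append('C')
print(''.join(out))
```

Execution trace: 'M' (except ZeroDivisionError) → 'C' (after the try/except). Output: MC

Answer: MC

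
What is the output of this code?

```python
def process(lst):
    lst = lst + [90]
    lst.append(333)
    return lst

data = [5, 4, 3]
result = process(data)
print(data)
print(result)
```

Key concept: rebinding parameter vs mutation.
Step by step:
`data = [5, 4, 3]` → data = [5, 4, 3]
`result = process(data)` → result = [5, 4, 3, 90, 333]
`print(data)` → prints [5, 4, 3]
`print(result)` → prints [5, 4, 3, 90, 333]

Answer:
[5, 4, 3]
[5, 4, 3, 90, 333]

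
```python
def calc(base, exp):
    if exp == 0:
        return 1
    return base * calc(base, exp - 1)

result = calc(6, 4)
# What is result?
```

calc(6, 4) = 6 * 6 * 6 * 6 = 1296

Answer: 1296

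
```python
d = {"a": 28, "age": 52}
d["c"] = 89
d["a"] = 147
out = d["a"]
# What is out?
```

Trace:
`d = {"a": 28, "age": 52}` → d = {'a': 28, 'age': 52}
`d["c"] = 89` → d = {'a': 28, 'age': 52, 'c': 89}
`d["a"] = 147` → d = {'a': 147, 'age': 52, 'c': 89}
`out = d["a"]` → out = 147
So out = 147

Answer: 147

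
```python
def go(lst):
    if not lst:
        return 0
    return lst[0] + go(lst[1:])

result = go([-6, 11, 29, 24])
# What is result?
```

(-6) + 11 + 29 + 24 + 0 = 58

Answer: 58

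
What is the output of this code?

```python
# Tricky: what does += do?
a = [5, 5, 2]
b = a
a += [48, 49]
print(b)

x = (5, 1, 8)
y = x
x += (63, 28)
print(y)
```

Key concept: += behavior differs for mutable vs immutable.
Step by step:
`a = [5, 5, 2]` → a = [5, 5, 2]
`b = a` → b = [5, 5, 2] (same object as a)
`a += [48, 49]` → a = [5, 5, 2, 48, 49] (same object as b); b = [5, 5, 2, 48, 49] (same object as a)
`print(b)` → prints [5, 5, 2, 48, 49]
`x = (5, 1, 8)` → x = (5, 1, 8)
`y = x` → y = (5, 1, 8)
`x += (63, 28)` → x = (5, 1, 8, 63, 28)
`print(y)` → prints (5, 1, 8)

Answer:
[5, 5, 2, 48, 49]
(5, 1, 8)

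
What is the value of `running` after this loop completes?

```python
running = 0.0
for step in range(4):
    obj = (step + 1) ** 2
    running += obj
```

Sum of squared losses 1² + 2² + ... + 4²
`running` takes the values: 0.0 → 1.0 → 5.0 → 14.0 → 30.0

Answer: 30.0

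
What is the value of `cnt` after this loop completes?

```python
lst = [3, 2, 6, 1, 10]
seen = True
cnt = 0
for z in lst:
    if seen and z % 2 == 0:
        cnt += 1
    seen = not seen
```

Count even values at even positions
`cnt` takes the values: 0 → 1 → 2

Answer: 2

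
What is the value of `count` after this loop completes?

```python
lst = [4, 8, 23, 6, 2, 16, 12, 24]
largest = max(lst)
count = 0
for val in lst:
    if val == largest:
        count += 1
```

Count of max value 24 in [4, 8, 23, 6, 2, 16, 12, 24]
`count` takes the values: 0 → 1

Answer: 1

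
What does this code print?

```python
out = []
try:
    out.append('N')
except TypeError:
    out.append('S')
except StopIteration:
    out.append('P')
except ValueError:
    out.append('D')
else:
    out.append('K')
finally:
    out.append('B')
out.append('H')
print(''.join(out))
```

Execution trace: 'N' (try body, no exception) → 'K' (else) → 'B' (finally) → 'H' (after the try/except). Output: NKBH

Answer: NKBH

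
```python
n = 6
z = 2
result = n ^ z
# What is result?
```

Trace:
`n = 6` → n = 6
`z = 2` → z = 2
`result = n ^ z` → result = 4
So result = 4

Answer: 4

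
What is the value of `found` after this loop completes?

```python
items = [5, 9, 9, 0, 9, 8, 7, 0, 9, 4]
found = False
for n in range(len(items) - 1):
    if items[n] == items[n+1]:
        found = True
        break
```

Check consecutive duplicates in [5, 9, 9, 0, 9, 8, 7, 0, 9, 4]
`found` takes the values: False → True

Answer: True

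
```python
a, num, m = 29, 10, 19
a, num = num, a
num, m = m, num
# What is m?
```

Trace:
`a, num, m = 29, 10, 19` → a = 29; num = 10; m = 19
`a, num = num, a` → a = 10; num = 29
`num, m = m, num` → num = 19; m = 29
So m = 29

Answer: 29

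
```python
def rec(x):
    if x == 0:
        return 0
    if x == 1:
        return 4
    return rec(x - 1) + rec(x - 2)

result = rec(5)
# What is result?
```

Build up from base cases: rec(0)=0, rec(1)=4, rec(2)=4, rec(3)=8, rec(4)=12, rec(5)=20

Answer: 20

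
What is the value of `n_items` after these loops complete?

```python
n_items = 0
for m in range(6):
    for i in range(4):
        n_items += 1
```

6 * 4 = 24
`n_items` takes the values: 0 → 1 → 2 → 3 → 4 → 5 → 6 → 7 → 8 → 9 → 10 → 11 → 12 → 13 → 14 → 15 → 16 → 17 → 18 → 19 → 20 → 21 → 22 → 23 → 24

Answer: 24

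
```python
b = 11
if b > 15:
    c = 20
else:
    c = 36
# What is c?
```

Trace:
`b = 11` → b = 11
`if b > 15: ...` → b > 15 is False, take else branch → c = 36
So c = 36

Answer: 36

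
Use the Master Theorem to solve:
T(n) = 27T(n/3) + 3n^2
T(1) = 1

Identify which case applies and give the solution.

a=27, b=3, f(n)=3n^2. log_3(27) = 3. Since c=2 < 3, Case 1 applies: T(n) = Θ(n^log_b(a)) = O(n^3).

Answer: O(n^3) - Case 1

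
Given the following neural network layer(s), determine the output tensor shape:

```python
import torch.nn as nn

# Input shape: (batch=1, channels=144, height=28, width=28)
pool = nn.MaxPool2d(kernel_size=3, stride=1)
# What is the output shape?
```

Input: (1, 144, 28, 28) -> Output: (1, 144, 26, 26)

Answer: (1, 144, 26, 26)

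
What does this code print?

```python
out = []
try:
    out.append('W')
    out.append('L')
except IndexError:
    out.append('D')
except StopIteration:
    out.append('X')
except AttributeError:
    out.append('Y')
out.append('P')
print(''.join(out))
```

Execution trace: 'W' (try body) → 'L' (try body, no exception) → 'P' (after the try/except). Output: WLP

Answer: WLP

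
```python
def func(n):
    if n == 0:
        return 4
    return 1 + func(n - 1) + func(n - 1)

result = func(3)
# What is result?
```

func(n) = 1 + 2·func(n-1), func(0)=4. Closed form: (4+1)·2^3 - 1 = 39.

Answer: 39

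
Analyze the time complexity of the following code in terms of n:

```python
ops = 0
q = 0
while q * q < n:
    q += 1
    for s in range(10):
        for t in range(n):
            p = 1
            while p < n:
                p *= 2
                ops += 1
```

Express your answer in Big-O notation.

Each loop level contributes: √n × 1 × n × log n. Multiplying the contributions gives O(n√n log n).

Answer: O(n√n log n)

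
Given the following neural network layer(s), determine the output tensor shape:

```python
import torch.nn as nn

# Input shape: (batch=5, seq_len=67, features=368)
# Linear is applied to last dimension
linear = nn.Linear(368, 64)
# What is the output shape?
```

Input: (5, 67, 368) -> Output: (5, 67, 64)

Answer: (5, 67, 64)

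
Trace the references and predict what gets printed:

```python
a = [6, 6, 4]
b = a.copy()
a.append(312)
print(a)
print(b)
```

Key concept: list.copy() creates independent copy.
Step by step:
`a = [6, 6, 4]` → a = [6, 6, 4]
`b = a.copy()` → b = [6, 6, 4]
`a.append(312)` → a = [6, 6, 4, 312]
`print(a)` → prints [6, 6, 4, 312]
`print(b)` → prints [6, 6, 4]

Answer:
[6, 6, 4, 312]
[6, 6, 4]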